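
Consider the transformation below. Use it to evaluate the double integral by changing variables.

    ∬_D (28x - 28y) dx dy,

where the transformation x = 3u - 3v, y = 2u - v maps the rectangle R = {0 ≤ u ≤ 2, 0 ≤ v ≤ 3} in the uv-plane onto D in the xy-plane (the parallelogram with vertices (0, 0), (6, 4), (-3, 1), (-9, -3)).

Compute the Jacobian determinant of (x, y) with respect to (u, v):

    ∂(x,y)/∂(u,v) = | 3  -3 | = (3)(-1) - (-3)(2) = 3.
                   | 2  -1 |

Its absolute value is |J| = 3 (the area scaling factor).

Substituting x = 3u - 3v, y = 2u - v into the integrand,

    28x - 28y → 28u - 56v,

so the integral becomes

    ∬_R (28u - 56v) · |J| du dv = ∫_0^2 ∫_0^3 (84u - 168v) dv du.

Inner (v): 252u - 756.
Outer (u): -1008.

Therefore ∬_D (28x - 28y) dx dy = -1008.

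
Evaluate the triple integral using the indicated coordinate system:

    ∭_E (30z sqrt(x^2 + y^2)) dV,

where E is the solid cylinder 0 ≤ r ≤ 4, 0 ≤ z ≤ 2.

In cylindrical coordinates, x = r cos(θ), y = r sin(θ), z = z, and dV = r dr dθ dz.

The integrand becomes 30r z, so

    ∭_E (30z sqrt(x^2 + y^2)) dV = ∫_{0}^{2π} ∫_{0}^{4} ∫_{0}^{2} (30r z) · r dz dr dθ.

Inner (z): 60r^2.
Middle (r from 0 to 4): 1280.
Outer (θ): 2560π.

Therefore the triple integral equals 2560π.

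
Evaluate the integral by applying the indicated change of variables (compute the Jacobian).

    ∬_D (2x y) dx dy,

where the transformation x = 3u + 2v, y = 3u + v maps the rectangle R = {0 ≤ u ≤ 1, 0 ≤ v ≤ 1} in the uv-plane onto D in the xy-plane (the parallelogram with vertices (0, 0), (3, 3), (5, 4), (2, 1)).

Compute the Jacobian determinant of (x, y) with respect to (u, v):

    ∂(x,y)/∂(u,v) = | 3  2 | = (3)(1) - (2)(3) = -3.
                   | 3  1 |

Its absolute value is |J| = 3 (the area scaling factor).

Substituting x = 3u + 2v, y = 3u + v into the integrand,

    2x y → 18u^2 + 18u v + 4v^2,

so the integral becomes

    ∬_R (18u^2 + 18u v + 4v^2) · |J| du dv = ∫_0^1 ∫_0^1 (54u^2 + 54u v + 12v^2) dv du.

Inner (v): 54u^2 + 27u + 4.
Outer (u): 71/2.

Therefore ∬_D (2x y) dx dy = 71/2.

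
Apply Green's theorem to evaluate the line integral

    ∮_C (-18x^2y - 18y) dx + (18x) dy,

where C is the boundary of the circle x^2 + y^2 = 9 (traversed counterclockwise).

Green's theorem converts the closed line integral into a double integral over the enclosed region D:

    ∮_C P dx + Q dy = ∬_D (∂Q/∂x - ∂P/∂y) dA.

Here P = -18x^2y - 18y, Q = 18x, so

    ∂Q/∂x = 18,    ∂P/∂y = -18x^2 - 18,
    ∂Q/∂x - ∂P/∂y = 18x^2 + 36.

D is the region x^2 + y^2 ≤ 9. Evaluating the double integral:

In polar coordinates (x = r cos θ, y = r sin θ, dA = r dr dθ) the integrand becomes 18r^2cos(θ)^2 + 36, so

    ∬_D (18x^2 + 36) dA = ∫_0^{2π} ∫_0^{3} (18r^2cos(θ)^2 + 36) · r dr dθ.

Inner (r from 0 to 3): 729cos(θ)^2/2 + 162.
Outer (θ from 0 to 2π): 1377π/2.

Therefore ∮_C P dx + Q dy = 1377π/2.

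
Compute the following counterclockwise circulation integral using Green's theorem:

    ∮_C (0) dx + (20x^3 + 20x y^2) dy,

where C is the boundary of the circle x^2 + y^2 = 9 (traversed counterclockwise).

Green's theorem converts the closed line integral into a double integral over the enclosed region D:

    ∮_C P dx + Q dy = ∬_D (∂Q/∂x - ∂P/∂y) dA.

Here P = 0, Q = 20x^3 + 20x y^2, so

    ∂Q/∂x = 60x^2 + 20y^2,    ∂P/∂y = 0,
    ∂Q/∂x - ∂P/∂y = 60x^2 + 20y^2.

D is the region x^2 + y^2 ≤ 9. Evaluating the double integral:

In polar coordinates (x = r cos θ, y = r sin θ, dA = r dr dθ) the integrand becomes 20r^2(cos(2θ) + 2), so

    ∬_D (60x^2 + 20y^2) dA = ∫_0^{2π} ∫_0^{3} (20r^2(cos(2θ) + 2)) · r dr dθ.

Inner (r from 0 to 3): 405cos(2θ) + 810.
Outer (θ from 0 to 2π): 1620π.

Therefore ∮_C P dx + Q dy = 1620π.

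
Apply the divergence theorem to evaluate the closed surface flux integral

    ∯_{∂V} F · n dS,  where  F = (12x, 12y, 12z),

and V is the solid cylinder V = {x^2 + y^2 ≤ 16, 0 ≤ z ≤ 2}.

By the divergence theorem,

    ∯_{∂V} F · n dS = ∭_V (∇ · F) dV.

Compute the divergence:
    ∇ · F = ∂F_x/∂x + ∂F_y/∂y + ∂F_z/∂z = 12 + 12 + 12 = 36.

In cylindrical coordinates, x = r cos(θ), y = r sin(θ), z = z, dV = r dr dθ dz, with 0 ≤ r ≤ 4, 0 ≤ θ ≤ 2π, 0 ≤ z ≤ 2.

The integrand, after substitution and multiplying by the volume element, becomes (36) · r, so

    ∭_V (∇·F) dV = ∫_0^{2π} ∫_0^{4} ∫_0^{2} (36) · r dz dr dθ.

Inner (z from 0 to 2): 72r.
Middle (r from 0 to 4): 576.
Outer (θ from 0 to 2π): 1152π.

Therefore ∯_{∂V} F · n dS = 1152π.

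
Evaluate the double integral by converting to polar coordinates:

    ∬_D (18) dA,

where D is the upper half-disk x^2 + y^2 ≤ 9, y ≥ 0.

The region D is 0 ≤ r ≤ 3, 0 ≤ θ ≤ π in polar coordinates, where x = r cos(θ), y = r sin(θ), and dA = r dr dθ.

Under the substitution, the integrand becomes 18, so

    ∬_D (18) dA = ∫_{0}^{π} ∫_{0}^{3} (18) · r dr dθ.

Inner integral (in r): ∫_{0}^{3} (18) · r dr = 81.

Outer integral (in θ): ∫_{0}^{π} (81) dθ = 81π.

Therefore ∬_D (18) dA = 81π.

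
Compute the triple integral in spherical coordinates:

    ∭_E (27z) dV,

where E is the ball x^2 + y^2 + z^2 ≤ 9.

In spherical coordinates, x = ρ sin(φ) cos(θ), y = ρ sin(φ) sin(θ), z = ρ cos(φ), and dV = ρ^2 sin(φ) dρ dφ dθ.

The integrand becomes 27ρ cos(φ), so

    ∭_E (27z) dV = ∫_{0}^{2π} ∫_{0}^{π} ∫_{0}^{3} (27ρ cos(φ)) · ρ^2 sin(φ) dρ dφ dθ.

Inner (ρ): 2187sin(2φ)/8.
Middle (φ): 0.
Outer (θ): 0.

Therefore the triple integral equals 0.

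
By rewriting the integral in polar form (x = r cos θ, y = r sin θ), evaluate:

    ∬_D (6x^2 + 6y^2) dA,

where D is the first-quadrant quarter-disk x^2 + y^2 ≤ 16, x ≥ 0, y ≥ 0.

The region D is 0 ≤ r ≤ 4, 0 ≤ θ ≤ π/2 in polar coordinates, where x = r cos(θ), y = r sin(θ), and dA = r dr dθ.

Under the substitution, the integrand becomes 6r^2, so

    ∬_D (6x^2 + 6y^2) dA = ∫_{0}^{π/2} ∫_{0}^{4} (6r^2) · r dr dθ.

Inner integral (in r): ∫_{0}^{4} (6r^2) · r dr = 384.

Outer integral (in θ): ∫_{0}^{π/2} (384) dθ = 192π.

Therefore ∬_D (6x^2 + 6y^2) dA = 192π.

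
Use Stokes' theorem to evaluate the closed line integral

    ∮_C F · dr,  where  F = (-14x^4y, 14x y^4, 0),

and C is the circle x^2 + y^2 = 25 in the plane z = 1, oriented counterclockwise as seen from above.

Let S be the flat disk x^2 + y^2 ≤ 25 in the plane z = 1, with upward unit normal n̂ = ẑ. By Stokes' theorem,

    ∮_C F · dr = ∬_S (∇ × F) · n̂ dS = ∬_D (curl F)_z dA,

where D is the disk x^2 + y^2 ≤ 25.

Compute the curl of F = (-14x^4y, 14x y^4, 0):
    (∇ × F)_x = ∂F_z/∂y - ∂F_y/∂z = 0,
    (∇ × F)_y = ∂F_x/∂z - ∂F_z/∂x = 0,
    (∇ × F)_z = ∂F_y/∂x - ∂F_x/∂y = 14x^4 + 14y^4.

On z = 1, (curl F)_z = 14x^4 + 14y^4.

Convert to polar (x = r cos θ, y = r sin θ, dA = r dr dθ); the integrand becomes 14r^4(sin(θ)^4 + cos(θ)^4), so

    ∬_D (curl F)_z dA = ∫_0^{2π} ∫_0^{5} (14r^4(sin(θ)^4 + cos(θ)^4)) · r dr dθ.

Inner (r from 0 to 5): 109375sin(θ)^4/3 + 109375cos(θ)^4/3.
Outer (θ from 0 to 2π): 109375π/2.

Therefore ∮_C F · dr = 109375π/2.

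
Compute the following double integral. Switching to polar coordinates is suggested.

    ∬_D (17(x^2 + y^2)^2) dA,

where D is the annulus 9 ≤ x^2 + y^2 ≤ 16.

The region D is 3 ≤ r ≤ 4, 0 ≤ θ ≤ 2π in polar coordinates, where x = r cos(θ), y = r sin(θ), and dA = r dr dθ.

Under the substitution, the integrand becomes 17r^4, so

    ∬_D (17(x^2 + y^2)^2) dA = ∫_{0}^{2π} ∫_{3}^{4} (17r^4) · r dr dθ.

Inner integral (in r): ∫_{3}^{4} (17r^4) · r dr = 57239/6.

Outer integral (in θ): ∫_{0}^{2π} (57239/6) dθ = 57239π/3.

Therefore ∬_D (17(x^2 + y^2)^2) dA = 57239π/3.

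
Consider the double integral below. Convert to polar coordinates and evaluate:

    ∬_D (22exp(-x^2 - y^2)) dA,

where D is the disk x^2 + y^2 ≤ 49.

The region D is 0 ≤ r ≤ 7, 0 ≤ θ ≤ 2π in polar coordinates, where x = r cos(θ), y = r sin(θ), and dA = r dr dθ.

Under the substitution, the integrand becomes 22exp(-r^2), so

    ∬_D (22exp(-x^2 - y^2)) dA = ∫_{0}^{2π} ∫_{0}^{7} (22exp(-r^2)) · r dr dθ.

Inner integral (in r): ∫_{0}^{7} (22exp(-r^2)) · r dr = 11 - 11exp(-49).

Outer integral (in θ): ∫_{0}^{2π} (11 - 11exp(-49)) dθ = -22π exp(-49) + 22π.

Therefore ∬_D (22exp(-x^2 - y^2)) dA = -22π exp(-49) + 22π.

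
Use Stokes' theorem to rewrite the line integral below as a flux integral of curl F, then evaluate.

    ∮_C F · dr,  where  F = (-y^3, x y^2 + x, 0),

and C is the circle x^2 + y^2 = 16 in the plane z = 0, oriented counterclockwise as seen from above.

Let S be the flat disk x^2 + y^2 ≤ 16 in the plane z = 0, with upward unit normal n̂ = ẑ. By Stokes' theorem,

    ∮_C F · dr = ∬_S (∇ × F) · n̂ dS = ∬_D (curl F)_z dA,

where D is the disk x^2 + y^2 ≤ 16.

Compute the curl of F = (-y^3, x y^2 + x, 0):
    (∇ × F)_x = ∂F_z/∂y - ∂F_y/∂z = 0,
    (∇ × F)_y = ∂F_x/∂z - ∂F_z/∂x = 0,
    (∇ × F)_z = ∂F_y/∂x - ∂F_x/∂y = 4y^2 + 1.

On z = 0, (curl F)_z = 4y^2 + 1.

Convert to polar (x = r cos θ, y = r sin θ, dA = r dr dθ); the integrand becomes 4r^2sin(θ)^2 + 1, so

    ∬_D (curl F)_z dA = ∫_0^{2π} ∫_0^{4} (4r^2sin(θ)^2 + 1) · r dr dθ.

Inner (r from 0 to 4): 256sin(θ)^2 + 8.
Outer (θ from 0 to 2π): 272π.

Therefore ∮_C F · dr = 272π.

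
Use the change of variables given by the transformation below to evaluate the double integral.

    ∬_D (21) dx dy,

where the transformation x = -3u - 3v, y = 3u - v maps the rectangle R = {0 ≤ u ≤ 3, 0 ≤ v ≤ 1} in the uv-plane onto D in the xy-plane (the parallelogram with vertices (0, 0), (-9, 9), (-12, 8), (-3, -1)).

Compute the Jacobian determinant of (x, y) with respect to (u, v):

    ∂(x,y)/∂(u,v) = | -3  -3 | = (-3)(-1) - (-3)(3) = 12.
                   | 3  -1 |

Its absolute value is |J| = 12 (the area scaling factor).

Substituting x = -3u - 3v, y = 3u - v into the integrand,

    21 → 21,

so the integral becomes

    ∬_R (21) · |J| du dv = ∫_0^3 ∫_0^1 (252) dv du.

Inner (v): 252.
Outer (u): 756.

Therefore ∬_D (21) dx dy = 756.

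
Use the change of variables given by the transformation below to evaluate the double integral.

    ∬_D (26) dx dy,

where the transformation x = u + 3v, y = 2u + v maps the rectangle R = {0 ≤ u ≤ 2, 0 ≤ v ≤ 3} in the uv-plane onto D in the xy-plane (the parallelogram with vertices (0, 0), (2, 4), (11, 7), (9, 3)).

Compute the Jacobian determinant of (x, y) with respect to (u, v):

    ∂(x,y)/∂(u,v) = | 1  3 | = (1)(1) - (3)(2) = -5.
                   | 2  1 |

Its absolute value is |J| = 5 (the area scaling factor).

Substituting x = u + 3v, y = 2u + v into the integrand,

    26 → 26,

so the integral becomes

    ∬_R (26) · |J| du dv = ∫_0^2 ∫_0^3 (130) dv du.

Inner (v): 390.
Outer (u): 780.

Therefore ∬_D (26) dx dy = 780.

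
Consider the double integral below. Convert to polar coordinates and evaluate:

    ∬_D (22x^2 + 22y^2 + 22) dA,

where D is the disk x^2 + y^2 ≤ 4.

The region D is 0 ≤ r ≤ 2, 0 ≤ θ ≤ 2π in polar coordinates, where x = r cos(θ), y = r sin(θ), and dA = r dr dθ.

Under the substitution, the integrand becomes 22r^2 + 22, so

    ∬_D (22x^2 + 22y^2 + 22) dA = ∫_{0}^{2π} ∫_{0}^{2} (22r^2 + 22) · r dr dθ.

Inner integral (in r): ∫_{0}^{2} (22r^2 + 22) · r dr = 132.

Outer integral (in θ): ∫_{0}^{2π} (132) dθ = 264π.

Therefore ∬_D (22x^2 + 22y^2 + 22) dA = 264π.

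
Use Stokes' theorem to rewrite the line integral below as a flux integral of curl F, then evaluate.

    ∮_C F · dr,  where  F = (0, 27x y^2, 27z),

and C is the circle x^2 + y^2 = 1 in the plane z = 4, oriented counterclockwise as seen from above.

Let S be the flat disk x^2 + y^2 ≤ 1 in the plane z = 4, with upward unit normal n̂ = ẑ. By Stokes' theorem,

    ∮_C F · dr = ∬_S (∇ × F) · n̂ dS = ∬_D (curl F)_z dA,

where D is the disk x^2 + y^2 ≤ 1.

Compute the curl of F = (0, 27x y^2, 27z):
    (∇ × F)_x = ∂F_z/∂y - ∂F_y/∂z = 0,
    (∇ × F)_y = ∂F_x/∂z - ∂F_z/∂x = 0,
    (∇ × F)_z = ∂F_y/∂x - ∂F_x/∂y = 27y^2.

On z = 4, (curl F)_z = 27y^2.

Convert to polar (x = r cos θ, y = r sin θ, dA = r dr dθ); the integrand becomes 27r^2sin(θ)^2, so

    ∬_D (curl F)_z dA = ∫_0^{2π} ∫_0^{1} (27r^2sin(θ)^2) · r dr dθ.

Inner (r from 0 to 1): 27sin(θ)^2/4.
Outer (θ from 0 to 2π): 27π/4.

Therefore ∮_C F · dr = 27π/4.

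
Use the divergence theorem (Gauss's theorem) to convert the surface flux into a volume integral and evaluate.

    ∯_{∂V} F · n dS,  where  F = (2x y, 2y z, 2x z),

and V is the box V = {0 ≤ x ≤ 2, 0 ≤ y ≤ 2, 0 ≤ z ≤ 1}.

By the divergence theorem,

    ∯_{∂V} F · n dS = ∭_V (∇ · F) dV.

Compute the divergence:
    ∇ · F = ∂F_x/∂x + ∂F_y/∂y + ∂F_z/∂z = 2y + 2z + 2x = 2x + 2y + 2z.

V is a rectangular box, so dV = dx dy dz with 0 ≤ x ≤ 2, 0 ≤ y ≤ 2, 0 ≤ z ≤ 1.

Integrate (2x + 2y + 2z) over V as an iterated integral:

    ∭_V (∇·F) dV = ∫_0^{2} ∫_0^{2} ∫_0^{1} (2x + 2y + 2z) dz dy dx.

Inner (z from 0 to 1): 2x + 2y + 1.
Middle (y from 0 to 2): 4x + 6.
Outer (x from 0 to 2): 20.

Therefore ∯_{∂V} F · n dS = 20.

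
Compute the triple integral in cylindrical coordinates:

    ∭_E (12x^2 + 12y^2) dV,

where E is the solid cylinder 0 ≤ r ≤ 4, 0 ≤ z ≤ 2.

In cylindrical coordinates, x = r cos(θ), y = r sin(θ), z = z, and dV = r dr dθ dz.

The integrand becomes 12r^2, so

    ∭_E (12x^2 + 12y^2) dV = ∫_{0}^{2π} ∫_{0}^{4} ∫_{0}^{2} (12r^2) · r dz dr dθ.

Inner (z): 24r^3.
Middle (r from 0 to 4): 1536.
Outer (θ): 3072π.

Therefore the triple integral equals 3072π.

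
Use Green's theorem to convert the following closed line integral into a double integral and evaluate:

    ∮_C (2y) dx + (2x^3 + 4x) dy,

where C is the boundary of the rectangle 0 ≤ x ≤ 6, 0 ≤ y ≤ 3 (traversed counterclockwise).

Green's theorem converts the closed line integral into a double integral over the enclosed region D:

    ∮_C P dx + Q dy = ∬_D (∂Q/∂x - ∂P/∂y) dA.

Here P = 2y, Q = 2x^3 + 4x, so

    ∂Q/∂x = 6x^2 + 4,    ∂P/∂y = 2,
    ∂Q/∂x - ∂P/∂y = 6x^2 + 2.

D is the region 0 ≤ x ≤ 6, 0 ≤ y ≤ 3. Evaluating the double integral:

    ∬_D (6x^2 + 2) dA = ∫_0^{6} ∫_0^{3} (6x^2 + 2) dy dx.

Inner (y from 0 to 3): 18x^2 + 6.
Outer (x from 0 to 6): 1332.

Therefore ∮_C P dx + Q dy = 1332.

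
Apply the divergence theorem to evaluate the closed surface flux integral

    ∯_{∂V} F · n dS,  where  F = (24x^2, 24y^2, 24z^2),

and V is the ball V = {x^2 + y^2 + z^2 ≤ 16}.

By the divergence theorem,

    ∯_{∂V} F · n dS = ∭_V (∇ · F) dV.

Compute the divergence:
    ∇ · F = ∂F_x/∂x + ∂F_y/∂y + ∂F_z/∂z = 48x + 48y + 48z.

In spherical coordinates, x = ρ sin(φ) cos(θ), y = ρ sin(φ) sin(θ), z = ρ cos(φ), dV = ρ^2 sin(φ) dρ dφ dθ, with 0 ≤ ρ ≤ 4, 0 ≤ φ ≤ π, 0 ≤ θ ≤ 2π.

The integrand, after substitution and multiplying by the volume element, becomes (48ρ (sqrt(2)sin(φ)sin(θ + π/4) + cos(φ))) · ρ^2 sin(φ), so

    ∭_V (∇·F) dV = ∫_0^{2π} ∫_0^{π} ∫_0^{4} (48ρ (sqrt(2)sin(φ)sin(θ + π/4) + cos(φ))) · ρ^2 sin(φ) dρ dφ dθ.

Inner (ρ from 0 to 4): 3072(sqrt(2)sin(φ)sin(θ + π/4) + cos(φ))sin(φ).
Middle (φ from 0 to π): 1536sqrt(2)π sin(θ + π/4).
Outer (θ from 0 to 2π): 0.

Therefore ∯_{∂V} F · n dS = 0.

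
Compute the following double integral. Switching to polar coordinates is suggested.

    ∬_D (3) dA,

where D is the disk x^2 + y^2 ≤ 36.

The region D is 0 ≤ r ≤ 6, 0 ≤ θ ≤ 2π in polar coordinates, where x = r cos(θ), y = r sin(θ), and dA = r dr dθ.

Under the substitution, the integrand becomes 3, so

    ∬_D (3) dA = ∫_{0}^{2π} ∫_{0}^{6} (3) · r dr dθ.

Inner integral (in r): ∫_{0}^{6} (3) · r dr = 54.

Outer integral (in θ): ∫_{0}^{2π} (54) dθ = 108π.

Therefore ∬_D (3) dA = 108π.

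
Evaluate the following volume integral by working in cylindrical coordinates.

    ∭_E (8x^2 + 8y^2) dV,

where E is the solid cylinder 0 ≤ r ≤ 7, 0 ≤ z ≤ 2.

In cylindrical coordinates, x = r cos(θ), y = r sin(θ), z = z, and dV = r dr dθ dz.

The integrand becomes 8r^2, so

    ∭_E (8x^2 + 8y^2) dV = ∫_{0}^{2π} ∫_{0}^{7} ∫_{0}^{2} (8r^2) · r dz dr dθ.

Inner (z): 16r^3.
Middle (r from 0 to 7): 9604.
Outer (θ): 19208π.

Therefore the triple integral equals 19208π.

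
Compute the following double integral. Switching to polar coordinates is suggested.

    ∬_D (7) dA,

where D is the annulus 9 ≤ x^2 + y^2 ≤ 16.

The region D is 3 ≤ r ≤ 4, 0 ≤ θ ≤ 2π in polar coordinates, where x = r cos(θ), y = r sin(θ), and dA = r dr dθ.

Under the substitution, the integrand becomes 7, so

    ∬_D (7) dA = ∫_{0}^{2π} ∫_{3}^{4} (7) · r dr dθ.

Inner integral (in r): ∫_{3}^{4} (7) · r dr = 49/2.

Outer integral (in θ): ∫_{0}^{2π} (49/2) dθ = 49π.

Therefore ∬_D (7) dA = 49π.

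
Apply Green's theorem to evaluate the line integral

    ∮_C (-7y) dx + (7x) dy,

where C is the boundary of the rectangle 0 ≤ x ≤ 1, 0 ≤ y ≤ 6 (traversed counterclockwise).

Green's theorem converts the closed line integral into a double integral over the enclosed region D:

    ∮_C P dx + Q dy = ∬_D (∂Q/∂x - ∂P/∂y) dA.

Here P = -7y, Q = 7x, so

    ∂Q/∂x = 7,    ∂P/∂y = -7,
    ∂Q/∂x - ∂P/∂y = 14.

D is the region 0 ≤ x ≤ 1, 0 ≤ y ≤ 6. Evaluating the double integral:

    ∬_D (14) dA = ∫_0^{1} ∫_0^{6} (14) dy dx.

Inner (y from 0 to 6): 84.
Outer (x from 0 to 1): 84.

Therefore ∮_C P dx + Q dy = 84.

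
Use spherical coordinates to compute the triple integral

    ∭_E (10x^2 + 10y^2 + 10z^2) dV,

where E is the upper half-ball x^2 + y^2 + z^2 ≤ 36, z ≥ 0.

In spherical coordinates, x = ρ sin(φ) cos(θ), y = ρ sin(φ) sin(θ), z = ρ cos(φ), and dV = ρ^2 sin(φ) dρ dφ dθ.

The integrand becomes 10ρ^2, so

    ∭_E (10x^2 + 10y^2 + 10z^2) dV = ∫_{0}^{2π} ∫_{0}^{π/2} ∫_{0}^{6} (10ρ^2) · ρ^2 sin(φ) dρ dφ dθ.

Inner (ρ): 15552sin(φ).
Middle (φ): 15552.
Outer (θ): 31104π.

Therefore the triple integral equals 31104π.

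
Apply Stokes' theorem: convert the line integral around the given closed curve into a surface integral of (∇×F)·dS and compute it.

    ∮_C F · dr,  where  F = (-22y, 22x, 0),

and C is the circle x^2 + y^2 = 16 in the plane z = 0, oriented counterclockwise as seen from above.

Let S be the flat disk x^2 + y^2 ≤ 16 in the plane z = 0, with upward unit normal n̂ = ẑ. By Stokes' theorem,

    ∮_C F · dr = ∬_S (∇ × F) · n̂ dS = ∬_D (curl F)_z dA,

where D is the disk x^2 + y^2 ≤ 16.

Compute the curl of F = (-22y, 22x, 0):
    (∇ × F)_x = ∂F_z/∂y - ∂F_y/∂z = 0,
    (∇ × F)_y = ∂F_x/∂z - ∂F_z/∂x = 0,
    (∇ × F)_z = ∂F_y/∂x - ∂F_x/∂y = 44.

On z = 0, (curl F)_z = 44.

Convert to polar (x = r cos θ, y = r sin θ, dA = r dr dθ); the integrand becomes 44, so

    ∬_D (curl F)_z dA = ∫_0^{2π} ∫_0^{4} (44) · r dr dθ.

Inner (r from 0 to 4): 352.
Outer (θ from 0 to 2π): 704π.

Therefore ∮_C F · dr = 704π.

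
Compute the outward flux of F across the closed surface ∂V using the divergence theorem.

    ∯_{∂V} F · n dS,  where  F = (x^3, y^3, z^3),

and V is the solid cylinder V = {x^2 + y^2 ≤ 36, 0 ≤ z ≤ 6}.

By the divergence theorem,

    ∯_{∂V} F · n dS = ∭_V (∇ · F) dV.

Compute the divergence:
    ∇ · F = ∂F_x/∂x + ∂F_y/∂y + ∂F_z/∂z = 3x^2 + 3y^2 + 3z^2.

In cylindrical coordinates, x = r cos(θ), y = r sin(θ), z = z, dV = r dr dθ dz, with 0 ≤ r ≤ 6, 0 ≤ θ ≤ 2π, 0 ≤ z ≤ 6.

The integrand, after substitution and multiplying by the volume element, becomes (3r^2 + 3z^2) · r, so

    ∭_V (∇·F) dV = ∫_0^{2π} ∫_0^{6} ∫_0^{6} (3r^2 + 3z^2) · r dz dr dθ.

Inner (z from 0 to 6): 18r (r^2 + 12).
Middle (r from 0 to 6): 9720.
Outer (θ from 0 to 2π): 19440π.

Therefore ∯_{∂V} F · n dS = 19440π.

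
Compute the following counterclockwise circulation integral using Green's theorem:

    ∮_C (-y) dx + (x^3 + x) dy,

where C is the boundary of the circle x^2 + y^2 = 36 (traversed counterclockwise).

Green's theorem converts the closed line integral into a double integral over the enclosed region D:

    ∮_C P dx + Q dy = ∬_D (∂Q/∂x - ∂P/∂y) dA.

Here P = -y, Q = x^3 + x, so

    ∂Q/∂x = 3x^2 + 1,    ∂P/∂y = -1,
    ∂Q/∂x - ∂P/∂y = 3x^2 + 2.

D is the region x^2 + y^2 ≤ 36. Evaluating the double integral:

In polar coordinates (x = r cos θ, y = r sin θ, dA = r dr dθ) the integrand becomes 3r^2cos(θ)^2 + 2, so

    ∬_D (3x^2 + 2) dA = ∫_0^{2π} ∫_0^{6} (3r^2cos(θ)^2 + 2) · r dr dθ.

Inner (r from 0 to 6): 972cos(θ)^2 + 36.
Outer (θ from 0 to 2π): 1044π.

Therefore ∮_C P dx + Q dy = 1044π.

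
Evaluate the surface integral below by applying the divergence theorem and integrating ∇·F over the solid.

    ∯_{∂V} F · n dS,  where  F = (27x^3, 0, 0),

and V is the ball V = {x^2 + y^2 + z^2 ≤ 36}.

By the divergence theorem,

    ∯_{∂V} F · n dS = ∭_V (∇ · F) dV.

Compute the divergence:
    ∇ · F = ∂F_x/∂x + ∂F_y/∂y + ∂F_z/∂z = 81x^2 + 0 + 0 = 81x^2.

In spherical coordinates, x = ρ sin(φ) cos(θ), y = ρ sin(φ) sin(θ), z = ρ cos(φ), dV = ρ^2 sin(φ) dρ dφ dθ, with 0 ≤ ρ ≤ 6, 0 ≤ φ ≤ π, 0 ≤ θ ≤ 2π.

The integrand, after substitution and multiplying by the volume element, becomes (81ρ^2sin(φ)^2cos(θ)^2) · ρ^2 sin(φ), so

    ∭_V (∇·F) dV = ∫_0^{2π} ∫_0^{π} ∫_0^{6} (81ρ^2sin(φ)^2cos(θ)^2) · ρ^2 sin(φ) dρ dφ dθ.

Inner (ρ from 0 to 6): 629856sin(φ)^3cos(θ)^2/5.
Middle (φ from 0 to π): 839808cos(θ)^2/5.
Outer (θ from 0 to 2π): 839808π/5.

Therefore ∯_{∂V} F · n dS = 839808π/5.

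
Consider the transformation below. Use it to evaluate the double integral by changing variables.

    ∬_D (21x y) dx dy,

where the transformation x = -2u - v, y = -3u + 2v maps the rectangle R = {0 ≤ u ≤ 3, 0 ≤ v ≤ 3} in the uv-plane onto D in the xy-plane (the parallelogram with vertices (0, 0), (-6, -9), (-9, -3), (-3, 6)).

Compute the Jacobian determinant of (x, y) with respect to (u, v):

    ∂(x,y)/∂(u,v) = | -2  -1 | = (-2)(2) - (-1)(-3) = -7.
                   | -3  2 |

Its absolute value is |J| = 7 (the area scaling factor).

Substituting x = -2u - v, y = -3u + 2v into the integrand,

    21x y → 126u^2 - 21u v - 42v^2,

so the integral becomes

    ∬_R (126u^2 - 21u v - 42v^2) · |J| du dv = ∫_0^3 ∫_0^3 (882u^2 - 147u v - 294v^2) dv du.

Inner (v): 2646u^2 - 1323u/2 - 2646.
Outer (u): 51597/4.

Therefore ∬_D (21x y) dx dy = 51597/4.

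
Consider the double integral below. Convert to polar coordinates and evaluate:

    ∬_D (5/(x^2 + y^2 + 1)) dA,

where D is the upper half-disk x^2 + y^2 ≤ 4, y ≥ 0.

The region D is 0 ≤ r ≤ 2, 0 ≤ θ ≤ π in polar coordinates, where x = r cos(θ), y = r sin(θ), and dA = r dr dθ.

Under the substitution, the integrand becomes 5/(r^2 + 1), so

    ∬_D (5/(x^2 + y^2 + 1)) dA = ∫_{0}^{π} ∫_{0}^{2} (5/(r^2 + 1)) · r dr dθ.

Inner integral (in r): ∫_{0}^{2} (5/(r^2 + 1)) · r dr = 5log(5)/2.

Outer integral (in θ): ∫_{0}^{π} (5log(5)/2) dθ = 5π log(5)/2.

Therefore ∬_D (5/(x^2 + y^2 + 1)) dA = 5π log(5)/2.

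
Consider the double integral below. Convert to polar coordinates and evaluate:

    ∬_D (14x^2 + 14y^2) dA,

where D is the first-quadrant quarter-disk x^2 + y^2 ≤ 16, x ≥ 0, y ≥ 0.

The region D is 0 ≤ r ≤ 4, 0 ≤ θ ≤ π/2 in polar coordinates, where x = r cos(θ), y = r sin(θ), and dA = r dr dθ.

Under the substitution, the integrand becomes 14r^2, so

    ∬_D (14x^2 + 14y^2) dA = ∫_{0}^{π/2} ∫_{0}^{4} (14r^2) · r dr dθ.

Inner integral (in r): ∫_{0}^{4} (14r^2) · r dr = 896.

Outer integral (in θ): ∫_{0}^{π/2} (896) dθ = 448π.

Therefore ∬_D (14x^2 + 14y^2) dA = 448π.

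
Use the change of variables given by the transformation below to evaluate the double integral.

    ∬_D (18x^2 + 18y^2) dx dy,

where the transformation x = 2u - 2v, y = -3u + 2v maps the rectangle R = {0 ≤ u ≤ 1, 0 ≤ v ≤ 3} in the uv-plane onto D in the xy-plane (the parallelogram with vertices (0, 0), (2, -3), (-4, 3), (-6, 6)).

Compute the Jacobian determinant of (x, y) with respect to (u, v):

    ∂(x,y)/∂(u,v) = | 2  -2 | = (2)(2) - (-2)(-3) = -2.
                   | -3  2 |

Its absolute value is |J| = 2 (the area scaling factor).

Substituting x = 2u - 2v, y = -3u + 2v into the integrand,

    18x^2 + 18y^2 → 234u^2 - 360u v + 144v^2,

so the integral becomes

    ∬_R (234u^2 - 360u v + 144v^2) · |J| du dv = ∫_0^1 ∫_0^3 (468u^2 - 720u v + 288v^2) dv du.

Inner (v): 1404u^2 - 3240u + 2592.
Outer (u): 1440.

Therefore ∬_D (18x^2 + 18y^2) dx dy = 1440.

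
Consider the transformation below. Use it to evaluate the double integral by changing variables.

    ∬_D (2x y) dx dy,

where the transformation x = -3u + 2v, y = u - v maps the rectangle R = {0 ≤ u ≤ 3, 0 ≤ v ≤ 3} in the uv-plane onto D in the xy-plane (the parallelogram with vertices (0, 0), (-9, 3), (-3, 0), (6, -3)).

Compute the Jacobian determinant of (x, y) with respect to (u, v):

    ∂(x,y)/∂(u,v) = | -3  2 | = (-3)(-1) - (2)(1) = 1.
                   | 1  -1 |

Its absolute value is |J| = 1 (the area scaling factor).

Substituting x = -3u + 2v, y = u - v into the integrand,

    2x y → -6u^2 + 10u v - 4v^2,

so the integral becomes

    ∬_R (-6u^2 + 10u v - 4v^2) · |J| du dv = ∫_0^3 ∫_0^3 (-6u^2 + 10u v - 4v^2) dv du.

Inner (v): -18u^2 + 45u - 36.
Outer (u): -135/2.

Therefore ∬_D (2x y) dx dy = -135/2.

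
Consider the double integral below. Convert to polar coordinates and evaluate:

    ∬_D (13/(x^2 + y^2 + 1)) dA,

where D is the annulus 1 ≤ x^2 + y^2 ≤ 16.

The region D is 1 ≤ r ≤ 4, 0 ≤ θ ≤ 2π in polar coordinates, where x = r cos(θ), y = r sin(θ), and dA = r dr dθ.

Under the substitution, the integrand becomes 13/(r^2 + 1), so

    ∬_D (13/(x^2 + y^2 + 1)) dA = ∫_{0}^{2π} ∫_{1}^{4} (13/(r^2 + 1)) · r dr dθ.

Inner integral (in r): ∫_{1}^{4} (13/(r^2 + 1)) · r dr = log(24137569sqrt(34)/128).

Outer integral (in θ): ∫_{0}^{2π} (log(24137569sqrt(34)/128)) dθ = log((24137569sqrt(34)/128)^(2π)).

Therefore ∬_D (13/(x^2 + y^2 + 1)) dA = log((24137569sqrt(34)/128)^(2π)).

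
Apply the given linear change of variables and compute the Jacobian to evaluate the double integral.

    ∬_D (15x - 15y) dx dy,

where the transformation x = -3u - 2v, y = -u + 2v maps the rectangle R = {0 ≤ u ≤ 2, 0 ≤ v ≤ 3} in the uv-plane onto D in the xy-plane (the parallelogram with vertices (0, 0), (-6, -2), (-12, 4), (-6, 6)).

Compute the Jacobian determinant of (x, y) with respect to (u, v):

    ∂(x,y)/∂(u,v) = | -3  -2 | = (-3)(2) - (-2)(-1) = -8.
                   | -1  2 |

Its absolute value is |J| = 8 (the area scaling factor).

Substituting x = -3u - 2v, y = -u + 2v into the integrand,

    15x - 15y → -30u - 60v,

so the integral becomes

    ∬_R (-30u - 60v) · |J| du dv = ∫_0^2 ∫_0^3 (-240u - 480v) dv du.

Inner (v): -720u - 2160.
Outer (u): -5760.

Therefore ∬_D (15x - 15y) dx dy = -5760.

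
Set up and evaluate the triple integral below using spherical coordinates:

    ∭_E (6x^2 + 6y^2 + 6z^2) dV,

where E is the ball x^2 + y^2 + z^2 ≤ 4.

In spherical coordinates, x = ρ sin(φ) cos(θ), y = ρ sin(φ) sin(θ), z = ρ cos(φ), and dV = ρ^2 sin(φ) dρ dφ dθ.

The integrand becomes 6ρ^2, so

    ∭_E (6x^2 + 6y^2 + 6z^2) dV = ∫_{0}^{2π} ∫_{0}^{π} ∫_{0}^{2} (6ρ^2) · ρ^2 sin(φ) dρ dφ dθ.

Inner (ρ): 192sin(φ)/5.
Middle (φ): 384/5.
Outer (θ): 768π/5.

Therefore the triple integral equals 768π/5.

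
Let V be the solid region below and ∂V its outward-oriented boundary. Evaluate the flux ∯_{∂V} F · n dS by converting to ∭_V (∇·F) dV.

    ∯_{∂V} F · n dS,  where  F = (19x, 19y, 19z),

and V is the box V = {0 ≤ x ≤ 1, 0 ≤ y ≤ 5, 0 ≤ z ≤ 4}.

By the divergence theorem,

    ∯_{∂V} F · n dS = ∭_V (∇ · F) dV.

Compute the divergence:
    ∇ · F = ∂F_x/∂x + ∂F_y/∂y + ∂F_z/∂z = 19 + 19 + 19 = 57.

V is a rectangular box, so dV = dx dy dz with 0 ≤ x ≤ 1, 0 ≤ y ≤ 5, 0 ≤ z ≤ 4.

Integrate (57) over V as an iterated integral:

    ∭_V (∇·F) dV = ∫_0^{1} ∫_0^{5} ∫_0^{4} (57) dz dy dx.

Inner (z from 0 to 4): 228.
Middle (y from 0 to 5): 1140.
Outer (x from 0 to 1): 1140.

Therefore ∯_{∂V} F · n dS = 1140.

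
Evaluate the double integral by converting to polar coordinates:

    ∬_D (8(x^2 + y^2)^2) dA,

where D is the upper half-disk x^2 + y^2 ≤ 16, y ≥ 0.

The region D is 0 ≤ r ≤ 4, 0 ≤ θ ≤ π in polar coordinates, where x = r cos(θ), y = r sin(θ), and dA = r dr dθ.

Under the substitution, the integrand becomes 8r^4, so

    ∬_D (8(x^2 + y^2)^2) dA = ∫_{0}^{π} ∫_{0}^{4} (8r^4) · r dr dθ.

Inner integral (in r): ∫_{0}^{4} (8r^4) · r dr = 16384/3.

Outer integral (in θ): ∫_{0}^{π} (16384/3) dθ = 16384π/3.

Therefore ∬_D (8(x^2 + y^2)^2) dA = 16384π/3.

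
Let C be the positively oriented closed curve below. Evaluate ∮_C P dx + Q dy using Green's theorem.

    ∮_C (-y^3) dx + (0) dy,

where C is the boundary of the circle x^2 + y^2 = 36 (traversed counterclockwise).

Green's theorem converts the closed line integral into a double integral over the enclosed region D:

    ∮_C P dx + Q dy = ∬_D (∂Q/∂x - ∂P/∂y) dA.

Here P = -y^3, Q = 0, so

    ∂Q/∂x = 0,    ∂P/∂y = -3y^2,
    ∂Q/∂x - ∂P/∂y = 3y^2.

D is the region x^2 + y^2 ≤ 36. Evaluating the double integral:

In polar coordinates (x = r cos θ, y = r sin θ, dA = r dr dθ) the integrand becomes 3r^2sin(θ)^2, so

    ∬_D (3y^2) dA = ∫_0^{2π} ∫_0^{6} (3r^2sin(θ)^2) · r dr dθ.

Inner (r from 0 to 6): 972sin(θ)^2.
Outer (θ from 0 to 2π): 972π.

Therefore ∮_C P dx + Q dy = 972π.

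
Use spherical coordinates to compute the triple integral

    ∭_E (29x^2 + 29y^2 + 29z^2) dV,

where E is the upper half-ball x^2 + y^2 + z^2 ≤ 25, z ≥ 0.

In spherical coordinates, x = ρ sin(φ) cos(θ), y = ρ sin(φ) sin(θ), z = ρ cos(φ), and dV = ρ^2 sin(φ) dρ dφ dθ.

The integrand becomes 29ρ^2, so

    ∭_E (29x^2 + 29y^2 + 29z^2) dV = ∫_{0}^{2π} ∫_{0}^{π/2} ∫_{0}^{5} (29ρ^2) · ρ^2 sin(φ) dρ dφ dθ.

Inner (ρ): 18125sin(φ).
Middle (φ): 18125.
Outer (θ): 36250π.

Therefore the triple integral equals 36250π.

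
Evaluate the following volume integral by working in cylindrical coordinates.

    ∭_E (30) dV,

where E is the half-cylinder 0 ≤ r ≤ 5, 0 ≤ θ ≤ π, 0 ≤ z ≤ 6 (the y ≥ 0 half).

In cylindrical coordinates, x = r cos(θ), y = r sin(θ), z = z, and dV = r dr dθ dz.

The integrand becomes 30, so

    ∭_E (30) dV = ∫_{0}^{π} ∫_{0}^{5} ∫_{0}^{6} (30) · r dz dr dθ.

Inner (z): 180r.
Middle (r from 0 to 5): 2250.
Outer (θ): 2250π.

Therefore the triple integral equals 2250π.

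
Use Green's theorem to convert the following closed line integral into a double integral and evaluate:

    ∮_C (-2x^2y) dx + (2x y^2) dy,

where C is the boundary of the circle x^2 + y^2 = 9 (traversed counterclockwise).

Green's theorem converts the closed line integral into a double integral over the enclosed region D:

    ∮_C P dx + Q dy = ∬_D (∂Q/∂x - ∂P/∂y) dA.

Here P = -2x^2y, Q = 2x y^2, so

    ∂Q/∂x = 2y^2,    ∂P/∂y = -2x^2,
    ∂Q/∂x - ∂P/∂y = 2x^2 + 2y^2.

D is the region x^2 + y^2 ≤ 9. Evaluating the double integral:

In polar coordinates (x = r cos θ, y = r sin θ, dA = r dr dθ) the integrand becomes 2r^2, so

    ∬_D (2x^2 + 2y^2) dA = ∫_0^{2π} ∫_0^{3} (2r^2) · r dr dθ.

Inner (r from 0 to 3): 81/2.
Outer (θ from 0 to 2π): 81π.

Therefore ∮_C P dx + Q dy = 81π.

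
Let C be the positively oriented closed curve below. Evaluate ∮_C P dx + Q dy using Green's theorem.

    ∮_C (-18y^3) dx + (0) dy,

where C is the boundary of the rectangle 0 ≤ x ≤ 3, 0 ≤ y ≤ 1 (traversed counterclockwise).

Green's theorem converts the closed line integral into a double integral over the enclosed region D:

    ∮_C P dx + Q dy = ∬_D (∂Q/∂x - ∂P/∂y) dA.

Here P = -18y^3, Q = 0, so

    ∂Q/∂x = 0,    ∂P/∂y = -54y^2,
    ∂Q/∂x - ∂P/∂y = 54y^2.

D is the region 0 ≤ x ≤ 3, 0 ≤ y ≤ 1. Evaluating the double integral:

    ∬_D (54y^2) dA = ∫_0^{3} ∫_0^{1} (54y^2) dy dx.

Inner (y from 0 to 1): 18.
Outer (x from 0 to 3): 54.

Therefore ∮_C P dx + Q dy = 54.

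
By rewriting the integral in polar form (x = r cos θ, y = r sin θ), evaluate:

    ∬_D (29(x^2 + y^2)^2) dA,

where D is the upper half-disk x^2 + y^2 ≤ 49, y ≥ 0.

The region D is 0 ≤ r ≤ 7, 0 ≤ θ ≤ π in polar coordinates, where x = r cos(θ), y = r sin(θ), and dA = r dr dθ.

Under the substitution, the integrand becomes 29r^4, so

    ∬_D (29(x^2 + y^2)^2) dA = ∫_{0}^{π} ∫_{0}^{7} (29r^4) · r dr dθ.

Inner integral (in r): ∫_{0}^{7} (29r^4) · r dr = 3411821/6.

Outer integral (in θ): ∫_{0}^{π} (3411821/6) dθ = 3411821π/6.

Therefore ∬_D (29(x^2 + y^2)^2) dA = 3411821π/6.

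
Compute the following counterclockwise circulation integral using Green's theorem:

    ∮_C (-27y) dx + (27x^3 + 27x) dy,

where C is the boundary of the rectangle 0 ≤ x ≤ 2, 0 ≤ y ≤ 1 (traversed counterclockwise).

Green's theorem converts the closed line integral into a double integral over the enclosed region D:

    ∮_C P dx + Q dy = ∬_D (∂Q/∂x - ∂P/∂y) dA.

Here P = -27y, Q = 27x^3 + 27x, so

    ∂Q/∂x = 81x^2 + 27,    ∂P/∂y = -27,
    ∂Q/∂x - ∂P/∂y = 81x^2 + 54.

D is the region 0 ≤ x ≤ 2, 0 ≤ y ≤ 1. Evaluating the double integral:

    ∬_D (81x^2 + 54) dA = ∫_0^{2} ∫_0^{1} (81x^2 + 54) dy dx.

Inner (y from 0 to 1): 81x^2 + 54.
Outer (x from 0 to 2): 324.

Therefore ∮_C P dx + Q dy = 324.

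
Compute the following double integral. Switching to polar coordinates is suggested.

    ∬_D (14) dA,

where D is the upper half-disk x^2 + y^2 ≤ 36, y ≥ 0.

The region D is 0 ≤ r ≤ 6, 0 ≤ θ ≤ π in polar coordinates, where x = r cos(θ), y = r sin(θ), and dA = r dr dθ.

Under the substitution, the integrand becomes 14, so

    ∬_D (14) dA = ∫_{0}^{π} ∫_{0}^{6} (14) · r dr dθ.

Inner integral (in r): ∫_{0}^{6} (14) · r dr = 252.

Outer integral (in θ): ∫_{0}^{π} (252) dθ = 252π.

Therefore ∬_D (14) dA = 252π.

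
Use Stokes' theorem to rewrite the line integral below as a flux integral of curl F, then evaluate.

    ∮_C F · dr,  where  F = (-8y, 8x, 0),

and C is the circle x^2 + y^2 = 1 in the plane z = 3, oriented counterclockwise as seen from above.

Let S be the flat disk x^2 + y^2 ≤ 1 in the plane z = 3, with upward unit normal n̂ = ẑ. By Stokes' theorem,

    ∮_C F · dr = ∬_S (∇ × F) · n̂ dS = ∬_D (curl F)_z dA,

where D is the disk x^2 + y^2 ≤ 1.

Compute the curl of F = (-8y, 8x, 0):
    (∇ × F)_x = ∂F_z/∂y - ∂F_y/∂z = 0,
    (∇ × F)_y = ∂F_x/∂z - ∂F_z/∂x = 0,
    (∇ × F)_z = ∂F_y/∂x - ∂F_x/∂y = 16.

On z = 3, (curl F)_z = 16.

Convert to polar (x = r cos θ, y = r sin θ, dA = r dr dθ); the integrand becomes 16, so

    ∬_D (curl F)_z dA = ∫_0^{2π} ∫_0^{1} (16) · r dr dθ.

Inner (r from 0 to 1): 8.
Outer (θ from 0 to 2π): 16π.

Therefore ∮_C F · dr = 16π.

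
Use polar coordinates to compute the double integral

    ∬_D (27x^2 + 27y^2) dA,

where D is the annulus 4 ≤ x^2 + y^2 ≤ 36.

The region D is 2 ≤ r ≤ 6, 0 ≤ θ ≤ 2π in polar coordinates, where x = r cos(θ), y = r sin(θ), and dA = r dr dθ.

Under the substitution, the integrand becomes 27r^2, so

    ∬_D (27x^2 + 27y^2) dA = ∫_{0}^{2π} ∫_{2}^{6} (27r^2) · r dr dθ.

Inner integral (in r): ∫_{2}^{6} (27r^2) · r dr = 8640.

Outer integral (in θ): ∫_{0}^{2π} (8640) dθ = 17280π.

Therefore ∬_D (27x^2 + 27y^2) dA = 17280π.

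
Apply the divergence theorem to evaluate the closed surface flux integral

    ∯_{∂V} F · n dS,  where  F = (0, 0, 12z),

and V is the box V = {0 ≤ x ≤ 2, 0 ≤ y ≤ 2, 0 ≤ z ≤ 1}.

By the divergence theorem,

    ∯_{∂V} F · n dS = ∭_V (∇ · F) dV.

Compute the divergence:
    ∇ · F = ∂F_x/∂x + ∂F_y/∂y + ∂F_z/∂z = 0 + 0 + 12 = 12.

V is a rectangular box, so dV = dx dy dz with 0 ≤ x ≤ 2, 0 ≤ y ≤ 2, 0 ≤ z ≤ 1.

Integrate (12) over V as an iterated integral:

    ∭_V (∇·F) dV = ∫_0^{2} ∫_0^{2} ∫_0^{1} (12) dz dy dx.

Inner (z from 0 to 1): 12.
Middle (y from 0 to 2): 24.
Outer (x from 0 to 2): 48.

Therefore ∯_{∂V} F · n dS = 48.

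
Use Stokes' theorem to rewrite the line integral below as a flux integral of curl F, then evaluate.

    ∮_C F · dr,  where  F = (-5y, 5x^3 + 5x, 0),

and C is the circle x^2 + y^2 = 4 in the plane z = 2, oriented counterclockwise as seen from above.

Let S be the flat disk x^2 + y^2 ≤ 4 in the plane z = 2, with upward unit normal n̂ = ẑ. By Stokes' theorem,

    ∮_C F · dr = ∬_S (∇ × F) · n̂ dS = ∬_D (curl F)_z dA,

where D is the disk x^2 + y^2 ≤ 4.

Compute the curl of F = (-5y, 5x^3 + 5x, 0):
    (∇ × F)_x = ∂F_z/∂y - ∂F_y/∂z = 0,
    (∇ × F)_y = ∂F_x/∂z - ∂F_z/∂x = 0,
    (∇ × F)_z = ∂F_y/∂x - ∂F_x/∂y = 15x^2 + 10.

On z = 2, (curl F)_z = 15x^2 + 10.

Convert to polar (x = r cos θ, y = r sin θ, dA = r dr dθ); the integrand becomes 15r^2cos(θ)^2 + 10, so

    ∬_D (curl F)_z dA = ∫_0^{2π} ∫_0^{2} (15r^2cos(θ)^2 + 10) · r dr dθ.

Inner (r from 0 to 2): 60cos(θ)^2 + 20.
Outer (θ from 0 to 2π): 100π.

Therefore ∮_C F · dr = 100π.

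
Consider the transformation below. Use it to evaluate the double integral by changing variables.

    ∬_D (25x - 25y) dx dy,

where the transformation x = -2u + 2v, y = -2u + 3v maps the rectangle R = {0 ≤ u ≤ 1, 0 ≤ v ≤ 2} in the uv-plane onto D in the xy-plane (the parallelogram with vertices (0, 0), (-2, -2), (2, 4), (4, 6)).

Compute the Jacobian determinant of (x, y) with respect to (u, v):

    ∂(x,y)/∂(u,v) = | -2  2 | = (-2)(3) - (2)(-2) = -2.
                   | -2  3 |

Its absolute value is |J| = 2 (the area scaling factor).

Substituting x = -2u + 2v, y = -2u + 3v into the integrand,

    25x - 25y → -25v,

so the integral becomes

    ∬_R (-25v) · |J| du dv = ∫_0^1 ∫_0^2 (-50v) dv du.

Inner (v): -100.
Outer (u): -100.

Therefore ∬_D (25x - 25y) dx dy = -100.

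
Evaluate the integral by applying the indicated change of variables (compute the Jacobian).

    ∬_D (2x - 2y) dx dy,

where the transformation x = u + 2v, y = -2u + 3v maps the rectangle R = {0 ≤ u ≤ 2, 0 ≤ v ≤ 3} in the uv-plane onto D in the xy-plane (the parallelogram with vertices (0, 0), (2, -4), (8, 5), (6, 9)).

Compute the Jacobian determinant of (x, y) with respect to (u, v):

    ∂(x,y)/∂(u,v) = | 1  2 | = (1)(3) - (2)(-2) = 7.
                   | -2  3 |

Its absolute value is |J| = 7 (the area scaling factor).

Substituting x = u + 2v, y = -2u + 3v into the integrand,

    2x - 2y → 6u - 2v,

so the integral becomes

    ∬_R (6u - 2v) · |J| du dv = ∫_0^2 ∫_0^3 (42u - 14v) dv du.

Inner (v): 126u - 63.
Outer (u): 126.

Therefore ∬_D (2x - 2y) dx dy = 126.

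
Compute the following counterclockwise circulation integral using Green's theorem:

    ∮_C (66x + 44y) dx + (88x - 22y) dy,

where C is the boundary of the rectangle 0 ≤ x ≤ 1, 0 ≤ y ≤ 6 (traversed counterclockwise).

Green's theorem converts the closed line integral into a double integral over the enclosed region D:

    ∮_C P dx + Q dy = ∬_D (∂Q/∂x - ∂P/∂y) dA.

Here P = 66x + 44y, Q = 88x - 22y, so

    ∂Q/∂x = 88,    ∂P/∂y = 44,
    ∂Q/∂x - ∂P/∂y = 44.

D is the region 0 ≤ x ≤ 1, 0 ≤ y ≤ 6. Evaluating the double integral:

    ∬_D (44) dA = ∫_0^{1} ∫_0^{6} (44) dy dx.

Inner (y from 0 to 6): 264.
Outer (x from 0 to 1): 264.

Therefore ∮_C P dx + Q dy = 264.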